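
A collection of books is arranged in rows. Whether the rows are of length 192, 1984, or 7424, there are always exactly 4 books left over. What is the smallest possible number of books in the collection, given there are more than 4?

N − 4 must be a common multiple of 192, 1984, and 7424.
192 = 2^6 × 3
1984 = 2^6 × 31
7424 = 2^8 × 29
LCM(192, 1984, 7424) = 2^8 × 3 × 29 × 31 = 690432.
Smallest N > 4 is LCM + 4 = 690432 + 4 = 690436.

690436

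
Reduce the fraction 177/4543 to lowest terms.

3/77

177 = 3 × 59
4543 = 7 × 11 × 59
gcd(177, 4543) = 59.
Divide numerator and denominator by 59: 177/4543 = 3/77.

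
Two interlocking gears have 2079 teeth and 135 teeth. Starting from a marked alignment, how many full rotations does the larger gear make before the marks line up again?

The first common completion time is the LCM of the periods.
2079 = 3^3 × 7 × 11
135 = 3^3 × 5
LCM(2079, 135) = 3^3 × 5 × 7 × 11 = 10395.
Rotations for period 2079: 10395 / 2079 = 5.

5 rotations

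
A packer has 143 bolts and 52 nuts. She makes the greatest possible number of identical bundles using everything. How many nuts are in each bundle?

4

Number of bundles = gcd(143, 52).
143 = 11 × 13
52 = 2^2 × 13
gcd(143, 52) = 13.
nuts per bundle = 52 / 13 = 4.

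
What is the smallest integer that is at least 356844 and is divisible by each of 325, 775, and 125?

403000

The integer must be a common multiple of 325, 775, and 125, so a multiple of their LCM.
325 = 5^2 × 13
775 = 5^2 × 31
125 = 5^3
LCM(325, 775, 125) = 5^3 × 13 × 31 = 50375.
Smallest multiple of 50375 that is ≥ 356844: ⌈356844/50375⌉ × 50375 = 8 × 50375 = 403000.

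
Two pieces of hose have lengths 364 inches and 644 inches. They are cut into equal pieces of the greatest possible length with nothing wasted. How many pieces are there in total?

36

Piece length = gcd(364, 644).
364 = 2^2 × 7 × 13
644 = 2^2 × 7 × 23
gcd(364, 644) = 2^2 × 7 = 28.
Total pieces = 364/28 + 644/28 = 13 + 23 = 36.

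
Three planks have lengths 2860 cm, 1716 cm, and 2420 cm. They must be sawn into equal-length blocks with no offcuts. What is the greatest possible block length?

44 cm

The block length must divide every plank, so the greatest is gcd(2860, 1716, 2420).
2860 = 2^2 × 5 × 11 × 13
1716 = 2^2 × 3 × 11 × 13
2420 = 2^2 × 5 × 11^2
gcd(2860, 1716, 2420) = 2^2 × 11 = 44.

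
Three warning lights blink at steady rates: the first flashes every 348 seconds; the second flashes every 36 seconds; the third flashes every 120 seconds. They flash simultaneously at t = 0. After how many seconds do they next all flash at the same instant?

10440 seconds

They coincide at every common multiple of the periods; the first is the LCM.
348 = 2^2 × 3 × 29
36 = 2^2 × 3^2
120 = 2^3 × 3 × 5
LCM(348, 36, 120) = 2^3 × 3^2 × 5 × 29 = 10440.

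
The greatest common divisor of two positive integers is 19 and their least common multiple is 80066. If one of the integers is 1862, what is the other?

817

For two integers, gcd × lcm = product, so the other is (19 × 80066) / 1862 = 1521254 / 1862 = 817.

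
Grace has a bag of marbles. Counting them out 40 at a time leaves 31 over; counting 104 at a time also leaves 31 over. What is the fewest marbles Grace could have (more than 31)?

551

N − 31 must be a common multiple of 40 and 104.
40 = 2^3 × 5
104 = 2^3 × 13
LCM(40, 104) = 2^3 × 5 × 13 = 520.
Smallest N > 31 is LCM + 31 = 520 + 31 = 551.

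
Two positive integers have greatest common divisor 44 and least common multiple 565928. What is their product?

24900832

For any two positive integers, gcd × lcm = product = 44 × 565928 = 24900832.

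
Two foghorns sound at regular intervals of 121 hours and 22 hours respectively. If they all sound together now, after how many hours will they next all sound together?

The first simultaneous occurrence is after LCM of the individual periods.
121 = 11^2
22 = 2 × 11
LCM(121, 22) = 2 × 11^2 = 242.

242 hours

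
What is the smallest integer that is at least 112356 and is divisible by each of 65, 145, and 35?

The integer must be a common multiple of 65, 145, and 35, so a multiple of their LCM.
65 = 5 × 13
145 = 5 × 29
35 = 5 × 7
LCM(65, 145, 35) = 5 × 7 × 13 × 29 = 13195.
Smallest multiple of 13195 that is ≥ 112356: ⌈112356/13195⌉ × 13195 = 9 × 13195 = 118755.

118755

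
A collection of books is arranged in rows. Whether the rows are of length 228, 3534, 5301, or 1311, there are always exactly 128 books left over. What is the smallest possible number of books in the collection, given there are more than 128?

N − 128 must be a common multiple of 228, 3534, 5301, and 1311.
228 = 2^2 × 3 × 19
3534 = 2 × 3 × 19 × 31
5301 = 3^2 × 19 × 31
1311 = 3 × 19 × 23
LCM(228, 3534, 5301, 1311) = 2^2 × 3^2 × 19 × 23 × 31 = 487692.
Smallest N > 128 is LCM + 128 = 487692 + 128 = 487820.

487820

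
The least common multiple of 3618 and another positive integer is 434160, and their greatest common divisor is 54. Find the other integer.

6480

gcd × lcm = product of the two integers, so the other integer is (54 × 434160) / 3618 = 6480.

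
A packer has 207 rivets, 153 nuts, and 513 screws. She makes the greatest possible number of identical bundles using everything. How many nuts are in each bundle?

Number of bundles = gcd(207, 153, 513).
207 = 3^2 × 23
153 = 3^2 × 17
513 = 3^3 × 19
gcd(207, 153, 513) = 3^2 = 9.
nuts per bundle = 153 / 9 = 17.

17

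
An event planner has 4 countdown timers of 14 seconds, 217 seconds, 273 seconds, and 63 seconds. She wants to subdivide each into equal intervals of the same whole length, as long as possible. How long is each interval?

7 seconds

The interval must divide each timer length; the longest such is the gcd.
14 = 2 × 7
217 = 7 × 31
273 = 3 × 7 × 13
63 = 3^2 × 7
gcd(14, 217, 273, 63) = 7.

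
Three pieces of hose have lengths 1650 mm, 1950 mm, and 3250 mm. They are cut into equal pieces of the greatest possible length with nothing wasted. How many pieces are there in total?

137

Piece length = gcd(1650, 1950, 3250).
1650 = 2 × 3 × 5^2 × 11
1950 = 2 × 3 × 5^2 × 13
3250 = 2 × 5^3 × 13
gcd(1650, 1950, 3250) = 2 × 5^2 = 50.
Total pieces = 1650/50 + 1950/50 + 3250/50 = 33 + 39 + 65 = 137.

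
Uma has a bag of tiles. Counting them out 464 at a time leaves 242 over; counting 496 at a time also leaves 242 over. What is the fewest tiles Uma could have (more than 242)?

14626

N − 242 must be a common multiple of 464 and 496.
464 = 2^4 × 29
496 = 2^4 × 31
LCM(464, 496) = 2^4 × 29 × 31 = 14384.
Smallest N > 242 is LCM + 242 = 14384 + 242 = 14626.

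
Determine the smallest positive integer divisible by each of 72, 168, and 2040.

42840

72 = 2^3 × 3^2
168 = 2^3 × 3 × 7
2040 = 2^3 × 3 × 5 × 17
LCM(72, 168, 2040) = 2^3 × 3^2 × 5 × 7 × 17 = 42840.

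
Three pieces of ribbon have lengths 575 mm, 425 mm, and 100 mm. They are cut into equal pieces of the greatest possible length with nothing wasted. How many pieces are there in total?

44

Piece length = gcd(575, 425, 100).
575 = 5^2 × 23
425 = 5^2 × 17
100 = 2^2 × 5^2
gcd(575, 425, 100) = 5^2 = 25.
Total pieces = 575/25 + 425/25 + 100/25 = 23 + 17 + 4 = 44.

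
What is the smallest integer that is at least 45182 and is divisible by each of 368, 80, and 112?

The integer must be a common multiple of 368, 80, and 112, so a multiple of their LCM.
368 = 2^4 × 23
80 = 2^4 × 5
112 = 2^4 × 7
LCM(368, 80, 112) = 2^4 × 5 × 7 × 23 = 12880.
Smallest multiple of 12880 that is ≥ 45182: ⌈45182/12880⌉ × 12880 = 4 × 12880 = 51520.

51520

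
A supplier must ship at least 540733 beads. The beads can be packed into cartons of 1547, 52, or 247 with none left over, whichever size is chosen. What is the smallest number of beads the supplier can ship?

The number of beads must be a common multiple of 1547, 52, and 247, so a multiple of their LCM.
1547 = 7 × 13 × 17
52 = 2^2 × 13
247 = 13 × 19
LCM(1547, 52, 247) = 2^2 × 7 × 13 × 17 × 19 = 117572.
Smallest multiple of 117572 that is ≥ 540733: ⌈540733/117572⌉ × 117572 = 5 × 117572 = 587860.

587860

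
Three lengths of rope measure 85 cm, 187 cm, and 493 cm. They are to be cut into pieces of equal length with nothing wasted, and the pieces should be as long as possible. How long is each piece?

The greatest length dividing all of 85, 187, and 493 is their gcd.
85 = 5 × 17
187 = 11 × 17
493 = 17 × 29
gcd(85, 187, 493) = 17.

17 cm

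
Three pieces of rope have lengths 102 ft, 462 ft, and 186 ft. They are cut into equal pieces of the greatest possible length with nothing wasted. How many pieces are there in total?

Piece length = gcd(102, 462, 186).
102 = 2 × 3 × 17
462 = 2 × 3 × 7 × 11
186 = 2 × 3 × 31
gcd(102, 462, 186) = 2 × 3 = 6.
Total pieces = 102/6 + 462/6 + 186/6 = 17 + 77 + 31 = 125.

125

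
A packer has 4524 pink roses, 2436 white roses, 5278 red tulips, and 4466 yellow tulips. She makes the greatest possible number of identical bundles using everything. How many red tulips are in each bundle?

91

Number of bundles = gcd(4524, 2436, 5278, 4466).
4524 = 2^2 × 3 × 13 × 29
2436 = 2^2 × 3 × 7 × 29
5278 = 2 × 7 × 13 × 29
4466 = 2 × 7 × 11 × 29
gcd(4524, 2436, 5278, 4466) = 2 × 29 = 58.
red tulips per bundle = 5278 / 58 = 91.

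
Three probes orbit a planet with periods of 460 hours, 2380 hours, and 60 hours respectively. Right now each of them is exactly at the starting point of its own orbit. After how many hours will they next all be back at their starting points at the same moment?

164220 hours

The first simultaneous occurrence is after LCM of the individual periods.
460 = 2^2 × 5 × 23
2380 = 2^2 × 5 × 7 × 17
60 = 2^2 × 3 × 5
LCM(460, 2380, 60) = 2^2 × 3 × 5 × 7 × 17 × 23 = 164220.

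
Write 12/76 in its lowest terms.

12 = 2^2 × 3
76 = 2^2 × 19
gcd(12, 76) = 2^2 = 4.
Divide numerator and denominator by 4: 12/76 = 3/19.

3/19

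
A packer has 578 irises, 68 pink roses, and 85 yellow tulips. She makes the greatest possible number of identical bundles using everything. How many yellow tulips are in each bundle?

Number of bundles = gcd(578, 68, 85).
578 = 2 × 17^2
68 = 2^2 × 17
85 = 5 × 17
gcd(578, 68, 85) = 17.
yellow tulips per bundle = 85 / 17 = 5.

5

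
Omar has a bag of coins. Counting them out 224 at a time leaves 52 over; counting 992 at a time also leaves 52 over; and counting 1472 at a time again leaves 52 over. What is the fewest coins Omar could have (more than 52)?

N − 52 must be a common multiple of 224, 992, and 1472.
224 = 2^5 × 7
992 = 2^5 × 31
1472 = 2^6 × 23
LCM(224, 992, 1472) = 2^6 × 7 × 23 × 31 = 319424.
Smallest N > 52 is LCM + 52 = 319424 + 52 = 319476.

319476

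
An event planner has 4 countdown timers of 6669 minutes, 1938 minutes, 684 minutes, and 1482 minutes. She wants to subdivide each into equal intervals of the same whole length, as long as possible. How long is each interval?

57 minutes

The interval must divide each timer length; the longest such is the gcd.
6669 = 3^3 × 13 × 19
1938 = 2 × 3 × 17 × 19
684 = 2^2 × 3^2 × 19
1482 = 2 × 3 × 13 × 19
gcd(6669, 1938, 684, 1482) = 3 × 19 = 57.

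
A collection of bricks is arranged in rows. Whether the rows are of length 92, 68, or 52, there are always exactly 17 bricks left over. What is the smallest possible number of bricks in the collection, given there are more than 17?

20349

N − 17 must be a common multiple of 92, 68, and 52.
92 = 2^2 × 23
68 = 2^2 × 17
52 = 2^2 × 13
LCM(92, 68, 52) = 2^2 × 13 × 17 × 23 = 20332.
Smallest N > 17 is LCM + 17 = 20332 + 17 = 20349.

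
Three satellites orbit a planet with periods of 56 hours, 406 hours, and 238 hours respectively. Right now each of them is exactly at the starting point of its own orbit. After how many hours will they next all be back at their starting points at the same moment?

27608 hours

The first simultaneous occurrence is after LCM of the individual periods.
56 = 2^3 × 7
406 = 2 × 7 × 29
238 = 2 × 7 × 17
LCM(56, 406, 238) = 2^3 × 7 × 17 × 29 = 27608.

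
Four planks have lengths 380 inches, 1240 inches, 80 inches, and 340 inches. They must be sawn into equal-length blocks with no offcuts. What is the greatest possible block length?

The block length must divide every plank, so the greatest is gcd(380, 1240, 80, 340).
380 = 2^2 × 5 × 19
1240 = 2^3 × 5 × 31
80 = 2^4 × 5
340 = 2^2 × 5 × 17
gcd(380, 1240, 80, 340) = 2^2 × 5 = 20.

20 inches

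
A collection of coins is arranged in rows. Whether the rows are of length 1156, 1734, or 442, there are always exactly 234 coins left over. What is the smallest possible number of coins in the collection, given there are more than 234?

N − 234 must be a common multiple of 1156, 1734, and 442.
1156 = 2^2 × 17^2
1734 = 2 × 3 × 17^2
442 = 2 × 13 × 17
LCM(1156, 1734, 442) = 2^2 × 3 × 13 × 17^2 = 45084.
Smallest N > 234 is LCM + 234 = 45084 + 234 = 45318.

45318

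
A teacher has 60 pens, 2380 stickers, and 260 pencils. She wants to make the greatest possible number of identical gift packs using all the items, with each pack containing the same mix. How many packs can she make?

20 packs

The pack count must divide each quantity, so the greatest is gcd(60, 2380, 260).
60 = 2^2 × 3 × 5
2380 = 2^2 × 5 × 7 × 17
260 = 2^2 × 5 × 13
gcd(60, 2380, 260) = 2^2 × 5 = 20.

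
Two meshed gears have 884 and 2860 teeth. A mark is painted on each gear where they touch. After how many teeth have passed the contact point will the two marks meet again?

They coincide at every common multiple of the periods; the first is the LCM.
884 = 2^2 × 13 × 17
2860 = 2^2 × 5 × 11 × 13
LCM(884, 2860) = 2^2 × 5 × 11 × 13 × 17 = 48620.

48620 teeth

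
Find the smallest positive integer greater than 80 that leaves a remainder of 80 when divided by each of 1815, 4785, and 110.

105350

N − 80 must be a common multiple of 1815, 4785, and 110.
1815 = 3 × 5 × 11^2
4785 = 3 × 5 × 11 × 29
110 = 2 × 5 × 11
LCM(1815, 4785, 110) = 2 × 3 × 5 × 11^2 × 29 = 105270.
Smallest N > 80 is LCM + 80 = 105270 + 80 = 105350.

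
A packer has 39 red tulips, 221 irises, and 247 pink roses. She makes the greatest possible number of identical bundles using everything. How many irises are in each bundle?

17

Number of bundles = gcd(39, 221, 247).
39 = 3 × 13
221 = 13 × 17
247 = 13 × 19
gcd(39, 221, 247) = 13.
irises per bundle = 221 / 13 = 17.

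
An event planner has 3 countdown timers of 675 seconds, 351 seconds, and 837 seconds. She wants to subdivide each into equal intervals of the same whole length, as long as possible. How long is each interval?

27 seconds

The interval must divide each timer length; the longest such is the gcd.
675 = 3^3 × 5^2
351 = 3^3 × 13
837 = 3^3 × 31
gcd(675, 351, 837) = 3^3 = 27.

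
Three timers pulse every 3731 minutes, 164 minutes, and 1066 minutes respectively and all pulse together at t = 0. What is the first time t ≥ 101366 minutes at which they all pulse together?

Joint pulses occur at multiples of LCM(3731, 164, 1066).
3731 = 7 × 13 × 41
164 = 2^2 × 41
1066 = 2 × 13 × 41
LCM(3731, 164, 1066) = 2^2 × 7 × 13 × 41 = 14924.
Smallest multiple of 14924 that is ≥ 101366: ⌈101366/14924⌉ × 14924 = 7 × 14924 = 104468.

104468 minutes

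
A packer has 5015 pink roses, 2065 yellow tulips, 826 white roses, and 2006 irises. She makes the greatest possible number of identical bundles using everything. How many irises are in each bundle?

Number of bundles = gcd(5015, 2065, 826, 2006).
5015 = 5 × 17 × 59
2065 = 5 × 7 × 59
826 = 2 × 7 × 59
2006 = 2 × 17 × 59
gcd(5015, 2065, 826, 2006) = 59.
irises per bundle = 2006 / 59 = 34.

34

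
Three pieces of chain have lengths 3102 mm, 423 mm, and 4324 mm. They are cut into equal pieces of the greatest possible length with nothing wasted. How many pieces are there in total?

167

Piece length = gcd(3102, 423, 4324).
3102 = 2 × 3 × 11 × 47
423 = 3^2 × 47
4324 = 2^2 × 23 × 47
gcd(3102, 423, 4324) = 47.
Total pieces = 3102/47 + 423/47 + 4324/47 = 66 + 9 + 92 = 167.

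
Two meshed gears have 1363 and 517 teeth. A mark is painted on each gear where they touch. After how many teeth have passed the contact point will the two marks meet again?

14993 teeth

We need the least common multiple of the intervals.
1363 = 29 × 47
517 = 11 × 47
LCM(1363, 517) = 11 × 29 × 47 = 14993.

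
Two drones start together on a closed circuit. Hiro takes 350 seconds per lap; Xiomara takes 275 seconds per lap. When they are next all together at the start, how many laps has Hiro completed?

11 laps

All finish a whole number of cycles simultaneously at t = LCM of the periods.
350 = 2 × 5^2 × 7
275 = 5^2 × 11
LCM(350, 275) = 2 × 5^2 × 7 × 11 = 3850.
Laps for period 350: 3850 / 350 = 11.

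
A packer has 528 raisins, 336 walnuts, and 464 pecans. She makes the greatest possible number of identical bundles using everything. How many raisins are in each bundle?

Number of bundles = gcd(528, 336, 464).
528 = 2^4 × 3 × 11
336 = 2^4 × 3 × 7
464 = 2^4 × 29
gcd(528, 336, 464) = 2^4 = 16.
raisins per bundle = 528 / 16 = 33.

33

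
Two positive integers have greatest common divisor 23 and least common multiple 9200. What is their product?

For any two positive integers, gcd × lcm = product = 23 × 9200 = 211600.

211600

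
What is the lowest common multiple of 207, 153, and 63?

207 = 3^2 × 23
153 = 3^2 × 17
63 = 3^2 × 7
LCM(207, 153, 63) = 3^2 × 7 × 17 × 23 = 24633.

24633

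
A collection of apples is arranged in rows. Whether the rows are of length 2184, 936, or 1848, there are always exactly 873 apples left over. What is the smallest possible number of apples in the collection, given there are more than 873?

N − 873 must be a common multiple of 2184, 936, and 1848.
2184 = 2^3 × 3 × 7 × 13
936 = 2^3 × 3^2 × 13
1848 = 2^3 × 3 × 7 × 11
LCM(2184, 936, 1848) = 2^3 × 3^2 × 7 × 11 × 13 = 72072.
Smallest N > 873 is LCM + 873 = 72072 + 873 = 72945.

72945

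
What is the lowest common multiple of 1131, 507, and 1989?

1131 = 3 × 13 × 29
507 = 3 × 13^2
1989 = 3^2 × 13 × 17
LCM(1131, 507, 1989) = 3^2 × 13^2 × 17 × 29 = 749853.

749853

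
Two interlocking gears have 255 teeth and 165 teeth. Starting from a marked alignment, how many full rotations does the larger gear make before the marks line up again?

11 rotations

All finish a whole number of cycles simultaneously at t = LCM of the periods.
255 = 3 × 5 × 17
165 = 3 × 5 × 11
LCM(255, 165) = 3 × 5 × 11 × 17 = 2805.
Rotations for period 255: 2805 / 255 = 11.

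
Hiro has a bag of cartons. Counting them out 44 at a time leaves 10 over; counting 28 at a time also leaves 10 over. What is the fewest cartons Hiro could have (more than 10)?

N − 10 must be a common multiple of 44 and 28.
44 = 2^2 × 11
28 = 2^2 × 7
LCM(44, 28) = 2^2 × 7 × 11 = 308.
Smallest N > 10 is LCM + 10 = 308 + 10 = 318.

318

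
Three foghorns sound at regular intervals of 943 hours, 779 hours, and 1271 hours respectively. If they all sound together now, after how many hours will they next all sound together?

555427 hours

They coincide at every common multiple of the periods; the first is the LCM.
943 = 23 × 41
779 = 19 × 41
1271 = 31 × 41
LCM(943, 779, 1271) = 19 × 23 × 31 × 41 = 555427.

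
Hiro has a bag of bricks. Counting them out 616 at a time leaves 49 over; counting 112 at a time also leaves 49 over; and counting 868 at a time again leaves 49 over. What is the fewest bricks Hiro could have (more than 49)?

38241

N − 49 must be a common multiple of 616, 112, and 868.
616 = 2^3 × 7 × 11
112 = 2^4 × 7
868 = 2^2 × 7 × 31
LCM(616, 112, 868) = 2^4 × 7 × 11 × 31 = 38192.
Smallest N > 49 is LCM + 49 = 38192 + 49 = 38241.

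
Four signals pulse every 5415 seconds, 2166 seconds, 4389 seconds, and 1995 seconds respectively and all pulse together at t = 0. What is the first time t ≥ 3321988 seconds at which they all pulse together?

3335640 seconds

Joint pulses occur at multiples of LCM(5415, 2166, 4389, 1995).
5415 = 3 × 5 × 19^2
2166 = 2 × 3 × 19^2
4389 = 3 × 7 × 11 × 19
1995 = 3 × 5 × 7 × 19
LCM(5415, 2166, 4389, 1995) = 2 × 3 × 5 × 7 × 11 × 19^2 = 833910.
Smallest multiple of 833910 that is ≥ 3321988: ⌈3321988/833910⌉ × 833910 = 4 × 833910 = 3335640.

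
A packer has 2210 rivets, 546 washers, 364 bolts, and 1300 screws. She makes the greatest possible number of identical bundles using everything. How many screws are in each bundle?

50

Number of bundles = gcd(2210, 546, 364, 1300).
2210 = 2 × 5 × 13 × 17
546 = 2 × 3 × 7 × 13
364 = 2^2 × 7 × 13
1300 = 2^2 × 5^2 × 13
gcd(2210, 546, 364, 1300) = 2 × 13 = 26.
screws per bundle = 1300 / 26 = 50.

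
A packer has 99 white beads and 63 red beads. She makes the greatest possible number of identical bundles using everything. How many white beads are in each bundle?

11

Number of bundles = gcd(99, 63).
99 = 3^2 × 11
63 = 3^2 × 7
gcd(99, 63) = 3^2 = 9.
white beads per bundle = 99 / 9 = 11.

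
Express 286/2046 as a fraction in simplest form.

13/93

286 = 2 × 11 × 13
2046 = 2 × 3 × 11 × 31
gcd(286, 2046) = 2 × 11 = 22.
Divide numerator and denominator by 22: 286/2046 = 13/93.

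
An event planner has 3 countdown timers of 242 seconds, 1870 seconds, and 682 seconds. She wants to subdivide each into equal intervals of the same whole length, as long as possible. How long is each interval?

The interval must divide each timer length; the longest such is the gcd.
242 = 2 × 11^2
1870 = 2 × 5 × 11 × 17
682 = 2 × 11 × 31
gcd(242, 1870, 682) = 2 × 11 = 22.

22 seconds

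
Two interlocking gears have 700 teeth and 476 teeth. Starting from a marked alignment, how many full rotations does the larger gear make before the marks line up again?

17 rotations

They are all back at their starting positions together after one LCM of the periods.
700 = 2^2 × 5^2 × 7
476 = 2^2 × 7 × 17
LCM(700, 476) = 2^2 × 5^2 × 7 × 17 = 11900.
Rotations for period 700: 11900 / 700 = 17.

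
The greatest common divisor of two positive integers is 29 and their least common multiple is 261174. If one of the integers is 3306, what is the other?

2291

For two integers, gcd × lcm = product, so the other is (29 × 261174) / 3306 = 7574046 / 3306 = 2291.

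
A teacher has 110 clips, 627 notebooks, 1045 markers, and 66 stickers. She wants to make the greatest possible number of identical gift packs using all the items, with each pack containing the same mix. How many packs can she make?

11 packs

The pack count must divide each quantity, so the greatest is gcd(110, 627, 1045, 66).
110 = 2 × 5 × 11
627 = 3 × 11 × 19
1045 = 5 × 11 × 19
66 = 2 × 3 × 11
gcd(110, 627, 1045, 66) = 11.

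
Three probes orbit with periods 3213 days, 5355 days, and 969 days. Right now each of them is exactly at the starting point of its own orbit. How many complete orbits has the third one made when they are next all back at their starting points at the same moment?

They are all back at their starting positions together after one LCM of the periods.
3213 = 3^3 × 7 × 17
5355 = 3^2 × 5 × 7 × 17
969 = 3 × 17 × 19
LCM(3213, 5355, 969) = 3^3 × 5 × 7 × 17 × 19 = 305235.
Orbits for period 969: 305235 / 969 = 315.

315 orbits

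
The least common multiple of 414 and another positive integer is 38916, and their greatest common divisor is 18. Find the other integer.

1692

gcd × lcm = product of the two integers, so the other integer is (18 × 38916) / 414 = 1692.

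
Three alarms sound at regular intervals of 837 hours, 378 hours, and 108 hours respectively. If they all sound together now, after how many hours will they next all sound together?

23436 hours

They coincide at every common multiple of the periods; the first is the LCM.
837 = 3^3 × 31
378 = 2 × 3^3 × 7
108 = 2^2 × 3^3
LCM(837, 378, 108) = 2^2 × 3^3 × 7 × 31 = 23436.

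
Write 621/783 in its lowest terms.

23/29

621 = 3^3 × 23
783 = 3^3 × 29
gcd(621, 783) = 3^3 = 27.
Divide numerator and denominator by 27: 621/783 = 23/29.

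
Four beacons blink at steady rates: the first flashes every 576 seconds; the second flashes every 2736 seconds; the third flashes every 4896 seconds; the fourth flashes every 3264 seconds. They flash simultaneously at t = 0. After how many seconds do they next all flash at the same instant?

The first simultaneous occurrence is after LCM of the individual periods.
576 = 2^6 × 3^2
2736 = 2^4 × 3^2 × 19
4896 = 2^5 × 3^2 × 17
3264 = 2^6 × 3 × 17
LCM(576, 2736, 4896, 3264) = 2^6 × 3^2 × 17 × 19 = 186048.

186048 seconds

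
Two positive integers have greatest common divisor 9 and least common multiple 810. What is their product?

For any two positive integers, gcd × lcm = product = 9 × 810 = 7290.

7290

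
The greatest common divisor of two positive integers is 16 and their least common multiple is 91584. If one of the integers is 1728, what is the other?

For two integers, gcd × lcm = product, so the other is (16 × 91584) / 1728 = 1465344 / 1728 = 848.

848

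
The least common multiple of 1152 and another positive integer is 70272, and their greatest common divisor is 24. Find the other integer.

gcd × lcm = product of the two integers, so the other integer is (24 × 70272) / 1152 = 1464.

1464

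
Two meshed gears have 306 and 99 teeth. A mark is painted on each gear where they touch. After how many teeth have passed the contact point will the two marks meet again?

The first simultaneous occurrence is after LCM of the individual periods.
306 = 2 × 3^2 × 17
99 = 3^2 × 11
LCM(306, 99) = 2 × 3^2 × 11 × 17 = 3366.

3366 teeth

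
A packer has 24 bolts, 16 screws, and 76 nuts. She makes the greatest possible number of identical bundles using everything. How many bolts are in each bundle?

Number of bundles = gcd(24, 16, 76).
24 = 2^3 × 3
16 = 2^4
76 = 2^2 × 19
gcd(24, 16, 76) = 2^2 = 4.
bolts per bundle = 24 / 4 = 6.

6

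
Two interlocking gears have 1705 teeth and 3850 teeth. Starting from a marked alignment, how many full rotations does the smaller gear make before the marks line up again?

70 rotations

The first common completion time is the LCM of the periods.
1705 = 5 × 11 × 31
3850 = 2 × 5^2 × 7 × 11
LCM(1705, 3850) = 2 × 5^2 × 7 × 11 × 31 = 119350.
Rotations for period 1705: 119350 / 1705 = 70.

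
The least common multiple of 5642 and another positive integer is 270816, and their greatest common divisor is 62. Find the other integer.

gcd × lcm = product of the two integers, so the other integer is (62 × 270816) / 5642 = 2976.

2976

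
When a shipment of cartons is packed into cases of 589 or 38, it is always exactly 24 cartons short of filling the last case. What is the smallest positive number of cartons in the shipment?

1154

Being 24 short of a full case of size k means N ≡ −24 (mod k), i.e. N + 24 is a multiple of each size.
589 = 19 × 31
38 = 2 × 19
LCM(589, 38) = 2 × 19 × 31 = 1178.
Smallest positive N is 1178 − 24 = 1154.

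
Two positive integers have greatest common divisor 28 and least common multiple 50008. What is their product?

1400224

For any two positive integers, gcd × lcm = product = 28 × 50008 = 1400224.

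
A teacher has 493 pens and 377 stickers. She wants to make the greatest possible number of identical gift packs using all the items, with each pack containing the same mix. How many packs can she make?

29 packs

By the Euclidean algorithm:
493 = 1 × 377 + 116
377 = 3 × 116 + 29
116 = 4 × 29 + 0
gcd(493, 377) = 29.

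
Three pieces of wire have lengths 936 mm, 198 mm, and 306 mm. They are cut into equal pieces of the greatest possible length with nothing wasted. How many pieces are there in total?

80

Piece length = gcd(936, 198, 306).
936 = 2^3 × 3^2 × 13
198 = 2 × 3^2 × 11
306 = 2 × 3^2 × 17
gcd(936, 198, 306) = 2 × 3^2 = 18.
Total pieces = 936/18 + 198/18 + 306/18 = 52 + 11 + 17 = 80.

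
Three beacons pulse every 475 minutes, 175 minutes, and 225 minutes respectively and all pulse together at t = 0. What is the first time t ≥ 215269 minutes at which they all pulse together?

239400 minutes

Joint pulses occur at multiples of LCM(475, 175, 225).
475 = 5^2 × 19
175 = 5^2 × 7
225 = 3^2 × 5^2
LCM(475, 175, 225) = 3^2 × 5^2 × 7 × 19 = 29925.
Smallest multiple of 29925 that is ≥ 215269: ⌈215269/29925⌉ × 29925 = 8 × 29925 = 239400.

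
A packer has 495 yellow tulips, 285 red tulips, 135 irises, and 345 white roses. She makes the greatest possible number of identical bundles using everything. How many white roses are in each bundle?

Number of bundles = gcd(495, 285, 135, 345).
495 = 3^2 × 5 × 11
285 = 3 × 5 × 19
135 = 3^3 × 5
345 = 3 × 5 × 23
gcd(495, 285, 135, 345) = 3 × 5 = 15.
white roses per bundle = 345 / 15 = 23.

23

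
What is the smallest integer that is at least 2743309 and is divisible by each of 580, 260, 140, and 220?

2902900

The integer must be a common multiple of 580, 260, 140, and 220, so a multiple of their LCM.
580 = 2^2 × 5 × 29
260 = 2^2 × 5 × 13
140 = 2^2 × 5 × 7
220 = 2^2 × 5 × 11
LCM(580, 260, 140, 220) = 2^2 × 5 × 7 × 11 × 13 × 29 = 580580.
Smallest multiple of 580580 that is ≥ 2743309: ⌈2743309/580580⌉ × 580580 = 5 × 580580 = 2902900.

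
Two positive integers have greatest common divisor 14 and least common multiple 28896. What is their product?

404544

For any two positive integers, gcd × lcm = product = 14 × 28896 = 404544.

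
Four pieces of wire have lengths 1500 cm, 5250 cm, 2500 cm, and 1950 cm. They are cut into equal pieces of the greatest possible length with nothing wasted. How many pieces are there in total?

224

Piece length = gcd(1500, 5250, 2500, 1950).
1500 = 2^2 × 3 × 5^3
5250 = 2 × 3 × 5^3 × 7
2500 = 2^2 × 5^4
1950 = 2 × 3 × 5^2 × 13
gcd(1500, 5250, 2500, 1950) = 2 × 5^2 = 50.
Total pieces = 1500/50 + 5250/50 + 2500/50 + 1950/50 = 30 + 105 + 50 + 39 = 224.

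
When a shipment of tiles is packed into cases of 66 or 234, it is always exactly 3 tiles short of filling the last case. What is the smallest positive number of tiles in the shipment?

Being 3 short of a full case of size k means N ≡ −3 (mod k), i.e. N + 3 is a multiple of each size.
66 = 2 × 3 × 11
234 = 2 × 3^2 × 13
LCM(66, 234) = 2 × 3^2 × 11 × 13 = 2574.
Smallest positive N is 2574 − 3 = 2571.

2571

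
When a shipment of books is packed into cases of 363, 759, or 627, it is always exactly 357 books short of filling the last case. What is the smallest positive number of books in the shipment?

158274

Being 357 short of a full case of size k means N ≡ −357 (mod k), i.e. N + 357 is a multiple of each size.
363 = 3 × 11^2
759 = 3 × 11 × 23
627 = 3 × 11 × 19
LCM(363, 759, 627) = 3 × 11^2 × 19 × 23 = 158631.
Smallest positive N is 158631 − 357 = 158274.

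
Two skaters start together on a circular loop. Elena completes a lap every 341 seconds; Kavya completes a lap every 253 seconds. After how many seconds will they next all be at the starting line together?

They coincide at every common multiple of the periods; the first is the LCM.
341 = 11 × 31
253 = 11 × 23
LCM(341, 253) = 11 × 23 × 31 = 7843.

7843 seconds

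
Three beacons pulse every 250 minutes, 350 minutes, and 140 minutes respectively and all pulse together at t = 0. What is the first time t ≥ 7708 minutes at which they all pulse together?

10500 minutes

Joint pulses occur at multiples of LCM(250, 350, 140).
250 = 2 × 5^3
350 = 2 × 5^2 × 7
140 = 2^2 × 5 × 7
LCM(250, 350, 140) = 2^2 × 5^3 × 7 = 3500.
Smallest multiple of 3500 that is ≥ 7708: ⌈7708/3500⌉ × 3500 = 3 × 3500 = 10500.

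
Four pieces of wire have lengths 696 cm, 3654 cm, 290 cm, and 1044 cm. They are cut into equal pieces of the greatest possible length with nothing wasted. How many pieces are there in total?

98

Piece length = gcd(696, 3654, 290, 1044).
696 = 2^3 × 3 × 29
3654 = 2 × 3^2 × 7 × 29
290 = 2 × 5 × 29
1044 = 2^2 × 3^2 × 29
gcd(696, 3654, 290, 1044) = 2 × 29 = 58.
Total pieces = 696/58 + 3654/58 + 290/58 + 1044/58 = 12 + 63 + 5 + 18 = 98.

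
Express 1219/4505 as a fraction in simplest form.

23/85

1219 = 23 × 53
4505 = 5 × 17 × 53
gcd(1219, 4505) = 53.
Divide numerator and denominator by 53: 1219/4505 = 23/85.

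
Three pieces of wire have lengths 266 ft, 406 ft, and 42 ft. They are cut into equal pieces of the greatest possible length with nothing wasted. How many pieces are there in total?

51

Piece length = gcd(266, 406, 42).
266 = 2 × 7 × 19
406 = 2 × 7 × 29
42 = 2 × 3 × 7
gcd(266, 406, 42) = 2 × 7 = 14.
Total pieces = 266/14 + 406/14 + 42/14 = 19 + 29 + 3 = 51.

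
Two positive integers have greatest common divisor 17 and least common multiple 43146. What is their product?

733482

For any two positive integers, gcd × lcm = product = 17 × 43146 = 733482.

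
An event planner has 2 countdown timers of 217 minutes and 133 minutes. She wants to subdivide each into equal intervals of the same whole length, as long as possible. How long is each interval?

7 minutes

The interval must divide each timer length; the longest such is the gcd.
217 = 7 × 31
133 = 7 × 19
gcd(217, 133) = 7.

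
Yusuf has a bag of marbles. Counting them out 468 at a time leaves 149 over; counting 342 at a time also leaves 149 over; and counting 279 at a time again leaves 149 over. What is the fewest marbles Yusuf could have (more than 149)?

275801

N − 149 must be a common multiple of 468, 342, and 279.
468 = 2^2 × 3^2 × 13
342 = 2 × 3^2 × 19
279 = 3^2 × 31
LCM(468, 342, 279) = 2^2 × 3^2 × 13 × 19 × 31 = 275652.
Smallest N > 149 is LCM + 149 = 275652 + 149 = 275801.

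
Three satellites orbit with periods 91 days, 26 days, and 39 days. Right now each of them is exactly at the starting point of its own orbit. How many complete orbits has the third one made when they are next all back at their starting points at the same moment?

All finish a whole number of cycles simultaneously at t = LCM of the periods.
91 = 7 × 13
26 = 2 × 13
39 = 3 × 13
LCM(91, 26, 39) = 2 × 3 × 7 × 13 = 546.
Orbits for period 39: 546 / 39 = 14.

14 orbits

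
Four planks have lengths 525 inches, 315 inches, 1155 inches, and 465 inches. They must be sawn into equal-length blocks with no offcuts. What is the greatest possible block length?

15 inches

The block length must divide every plank, so the greatest is gcd(525, 315, 1155, 465).
525 = 3 × 5^2 × 7
315 = 3^2 × 5 × 7
1155 = 3 × 5 × 7 × 11
465 = 3 × 5 × 31
gcd(525, 315, 1155, 465) = 3 × 5 = 15.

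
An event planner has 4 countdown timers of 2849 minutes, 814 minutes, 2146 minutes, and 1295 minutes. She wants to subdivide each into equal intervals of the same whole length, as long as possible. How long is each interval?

The interval must divide each timer length; the longest such is the gcd.
2849 = 7 × 11 × 37
814 = 2 × 11 × 37
2146 = 2 × 29 × 37
1295 = 5 × 7 × 37
gcd(2849, 814, 2146, 1295) = 37.

37 minutes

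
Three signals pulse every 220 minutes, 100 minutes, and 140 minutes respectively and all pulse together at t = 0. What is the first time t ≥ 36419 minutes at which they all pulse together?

38500 minutes

Joint pulses occur at multiples of LCM(220, 100, 140).
220 = 2^2 × 5 × 11
100 = 2^2 × 5^2
140 = 2^2 × 5 × 7
LCM(220, 100, 140) = 2^2 × 5^2 × 7 × 11 = 7700.
Smallest multiple of 7700 that is ≥ 36419: ⌈36419/7700⌉ × 7700 = 5 × 7700 = 38500.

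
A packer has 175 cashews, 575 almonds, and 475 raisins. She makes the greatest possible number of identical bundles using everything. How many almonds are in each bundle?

Number of bundles = gcd(175, 575, 475).
175 = 5^2 × 7
575 = 5^2 × 23
475 = 5^2 × 19
gcd(175, 575, 475) = 5^2 = 25.
almonds per bundle = 575 / 25 = 23.

23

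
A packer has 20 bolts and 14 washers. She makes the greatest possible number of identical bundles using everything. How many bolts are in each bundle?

10

Number of bundles = gcd(20, 14).
20 = 2^2 × 5
14 = 2 × 7
gcd(20, 14) = 2.
bolts per bundle = 20 / 2 = 10.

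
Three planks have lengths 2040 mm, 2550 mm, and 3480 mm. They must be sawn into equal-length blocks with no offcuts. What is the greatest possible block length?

30 mm

This is the greatest common divisor of 2040, 2550, and 3480.
2040 = 2^3 × 3 × 5 × 17
2550 = 2 × 3 × 5^2 × 17
3480 = 2^3 × 3 × 5 × 29
gcd(2040, 2550, 3480) = 2 × 3 × 5 = 30.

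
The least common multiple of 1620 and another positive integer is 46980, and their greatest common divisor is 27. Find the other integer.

gcd × lcm = product of the two integers, so the other integer is (27 × 46980) / 1620 = 783.

783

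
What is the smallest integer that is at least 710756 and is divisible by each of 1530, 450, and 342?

726750

The integer must be a common multiple of 1530, 450, and 342, so a multiple of their LCM.
1530 = 2 × 3^2 × 5 × 17
450 = 2 × 3^2 × 5^2
342 = 2 × 3^2 × 19
LCM(1530, 450, 342) = 2 × 3^2 × 5^2 × 17 × 19 = 145350.
Smallest multiple of 145350 that is ≥ 710756: ⌈710756/145350⌉ × 145350 = 5 × 145350 = 726750.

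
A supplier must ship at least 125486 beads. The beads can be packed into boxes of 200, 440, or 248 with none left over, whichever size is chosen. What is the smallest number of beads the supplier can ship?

136400

The number of beads must be a common multiple of 200, 440, and 248, so a multiple of their LCM.
200 = 2^3 × 5^2
440 = 2^3 × 5 × 11
248 = 2^3 × 31
LCM(200, 440, 248) = 2^3 × 5^2 × 11 × 31 = 68200.
Smallest multiple of 68200 that is ≥ 125486: ⌈125486/68200⌉ × 68200 = 2 × 68200 = 136400.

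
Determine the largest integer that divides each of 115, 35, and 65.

115 = 5 × 23
35 = 5 × 7
65 = 5 × 13
gcd(115, 35, 65) = 5.

5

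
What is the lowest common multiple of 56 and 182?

728

56 = 2^3 × 7
182 = 2 × 7 × 13
LCM(56, 182) = 2^3 × 7 × 13 = 728.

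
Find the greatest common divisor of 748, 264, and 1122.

22

748 = 2^2 × 11 × 17
264 = 2^3 × 3 × 11
1122 = 2 × 3 × 11 × 17
gcd(748, 264, 1122) = 2 × 11 = 22.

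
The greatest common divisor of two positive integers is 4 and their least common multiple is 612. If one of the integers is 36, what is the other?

68

For two integers, gcd × lcm = product, so the other is (4 × 612) / 36 = 2448 / 36 = 68.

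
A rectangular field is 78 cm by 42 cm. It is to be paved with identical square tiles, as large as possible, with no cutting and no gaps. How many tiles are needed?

Tile side = gcd(78, 42).
78 = 2 × 3 × 13
42 = 2 × 3 × 7
gcd(78, 42) = 2 × 3 = 6.
Tiles: (78/6) × (42/6) = 13 × 7 = 91.

91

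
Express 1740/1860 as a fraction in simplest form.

1740 = 2^2 × 3 × 5 × 29
1860 = 2^2 × 3 × 5 × 31
gcd(1740, 1860) = 2^2 × 3 × 5 = 60.
Divide numerator and denominator by 60: 1740/1860 = 29/31.

29/31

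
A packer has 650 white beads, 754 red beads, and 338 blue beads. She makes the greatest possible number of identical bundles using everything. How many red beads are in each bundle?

29

Number of bundles = gcd(650, 754, 338).
650 = 2 × 5^2 × 13
754 = 2 × 13 × 29
338 = 2 × 13^2
gcd(650, 754, 338) = 2 × 13 = 26.
red beads per bundle = 754 / 26 = 29.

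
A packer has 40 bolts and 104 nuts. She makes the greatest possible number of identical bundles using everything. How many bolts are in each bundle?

Number of bundles = gcd(40, 104).
40 = 2^3 × 5
104 = 2^3 × 13
gcd(40, 104) = 2^3 = 8.
bolts per bundle = 40 / 8 = 5.

5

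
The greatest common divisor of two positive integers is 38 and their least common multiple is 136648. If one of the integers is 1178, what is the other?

4408

For two integers, gcd × lcm = product, so the other is (38 × 136648) / 1178 = 5192624 / 1178 = 4408.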